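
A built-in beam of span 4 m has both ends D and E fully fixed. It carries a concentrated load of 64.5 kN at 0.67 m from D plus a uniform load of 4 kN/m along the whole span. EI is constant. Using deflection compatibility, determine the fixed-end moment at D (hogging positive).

M_D = 35.28 kN·m

Take the two fixed-end moments M_D, M_E as redundants; the released structure is the simple span DE.
Simple-span end rotations at D and E under the given loads:
  at D: point load 64.5 at a = 0.67: Pab(L + b)/(6LEI) = 43.95/EI
  at E: point load 64.5 at a = 0.67: Pab(L + a)/(6LEI) = 28/EI
  at D: UDL 4: wL³/(24EI) = 10.67/EI
  at E: UDL 4: wL³/(24EI) = 10.67/EI
  θ_D0 = 54.62/EI,  θ_E0 = 38.67/EI
Flexibility coefficients: a unit moment at one end gives L/(3EI) there and L/(6EI) at the far end, so f₁₁ = f₂₂ = 1.333/EI and f₁₂ = f₂₁ = 0.6667/EI.
Compatibility — zero rotation at each built-in end:
  1.333 M_D + 0.6667 M_E = 54.62
  0.6667 M_D + 1.333 M_E = 38.67
Solving the pair gives M_D = 35.28 kN·m and M_E = 11.36 kN·m (hogging).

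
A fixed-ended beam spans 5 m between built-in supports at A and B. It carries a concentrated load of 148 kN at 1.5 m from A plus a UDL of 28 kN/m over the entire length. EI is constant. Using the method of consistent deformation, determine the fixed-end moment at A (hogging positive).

Take the two fixed-end moments M_A, M_B as redundants; the released structure is the simple span AB.
Simple-span end rotations at A and B under the given loads:
  at A: point load 148 at a = 1.5: Pab(L + b)/(6LEI) = 220.2/EI
  at B: point load 148 at a = 1.5: Pab(L + a)/(6LEI) = 168.3/EI
  at A: UDL 28: wL³/(24EI) = 145.8/EI
  at B: UDL 28: wL³/(24EI) = 145.8/EI
  θ_A0 = 366/EI,  θ_B0 = 314.2/EI
Flexibility coefficients: a unit moment at one end gives L/(3EI) there and L/(6EI) at the far end, so f₁₁ = f₂₂ = 1.667/EI and f₁₂ = f₂₁ = 0.8333/EI.
Compatibility — zero rotation at each built-in end:
  1.667 M_A + 0.8333 M_B = 366
  0.8333 M_A + 1.667 M_B = 314.2
Solving the pair gives M_A = 167.1 kN·m and M_B = 105 kN·m (hogging).

M_A = 167.1 kN·m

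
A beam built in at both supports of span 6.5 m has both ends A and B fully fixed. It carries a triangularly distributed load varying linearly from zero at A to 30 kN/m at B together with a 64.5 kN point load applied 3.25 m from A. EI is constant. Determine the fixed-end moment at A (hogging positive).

Release both end moments; the primary structure is a simply-supported span AB with redundants M_A and M_B.
Simple-span end rotations at A and B under the given loads:
  at A: triangular load, peak 30: 7w₀L³/(360EI) = 160.2/EI
  at B: triangular load, peak 30: w₀L³/(45EI) = 183.1/EI
  at A: point load 64.5 at a = 3.25: Pab(L + b)/(6LEI) = 170.3/EI
  at B: point load 64.5 at a = 3.25: Pab(L + a)/(6LEI) = 170.3/EI
  θ_A0 = 330.5/EI,  θ_B0 = 353.4/EI
Flexibility coefficients: a unit moment at one end gives L/(3EI) there and L/(6EI) at the far end, so f₁₁ = f₂₂ = 2.167/EI and f₁₂ = f₂₁ = 1.083/EI.
Compatibility — zero rotation at each built-in end:
  2.167 M_A + 1.083 M_B = 330.5
  1.083 M_A + 2.167 M_B = 353.4
Solving the pair gives M_A = 94.66 kN·m and M_B = 115.8 kN·m (hogging).

M_A = 94.66 kN·m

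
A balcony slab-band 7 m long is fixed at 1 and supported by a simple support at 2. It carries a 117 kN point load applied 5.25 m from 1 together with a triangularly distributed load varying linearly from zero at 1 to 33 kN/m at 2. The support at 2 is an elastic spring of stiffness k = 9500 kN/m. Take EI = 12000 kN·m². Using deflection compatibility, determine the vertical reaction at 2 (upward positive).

R_2 = 136.1 kN

Take the reaction at 2 as the redundant and release it; the primary structure is a cantilever fixed at 1.
Primary-structure tip deflection at 2 by superposition:
  point load 117 at a = 5.25: Pa²(3L − a)/(6EI) = 8465/EI
  triangular load, peak 33 at the free end: 11w₀L⁴/(120EI) = 7263/EI
  δ_0 = 15728/EI
Flexibility coefficient — unit upward force at 2: δ_{22} = L³/(3EI) = 114.3/EI.
With EI = 12000 kN·m²: δ_0 = 1.3107 m and δ_{22} = 0.009528 m/kN.
Compatibility — the spring shortens by R_2/k under the reaction it provides: δ_0 − R_2·δ_{22} = R_2/k. With 1/k = 0.000105 m/kN, R_2 = δ_0 / (δ_{22} + 1/k) = 1.3107 / (0.009528 + 0.000105) = 136.1 kN.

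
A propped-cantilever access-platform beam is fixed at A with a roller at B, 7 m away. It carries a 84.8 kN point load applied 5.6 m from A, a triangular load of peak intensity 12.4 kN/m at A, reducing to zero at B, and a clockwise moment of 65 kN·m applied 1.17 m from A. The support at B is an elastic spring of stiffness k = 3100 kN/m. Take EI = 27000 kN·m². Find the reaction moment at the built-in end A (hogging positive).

Take the reaction at B as the redundant and release it; the primary structure is a cantilever fixed at A.
Free-end deflection of the primary structure under the applied loading (downward +):
  point load 84.8 at a = 5.6: Pa²(3L − a)/(6EI) = 6826/EI
  triangular load, peak 12.4 at the fixed end: w₀L⁴/(30EI) = 992.4/EI
  clockwise couple 65 at a = 1.17: M₀a(2L − a)/(2EI) = 487.9/EI
  δ_0 = 8306/EI
Tip deflection under a unit load at B: L³/(3EI) = 114.3/EI.
With EI = 27000 kN·m²: δ_0 = 0.30763 m and δ_{BB} = 0.004235 m/kN.
Compatibility — the spring shortens by R_B/k under the reaction it provides: δ_0 − R_B·δ_{BB} = R_B/k. With 1/k = 0.000323 m/kN, R_B = δ_0 / (δ_{BB} + 1/k) = 0.30763 / (0.004235 + 0.000323) = 67.5 kN.
Moment equilibrium about A: M_A = Σ(load moments about A) − R_B·L = 641.1 − 67.5×7 = 168.6 kN·m.

M_A = 168.6 kN·m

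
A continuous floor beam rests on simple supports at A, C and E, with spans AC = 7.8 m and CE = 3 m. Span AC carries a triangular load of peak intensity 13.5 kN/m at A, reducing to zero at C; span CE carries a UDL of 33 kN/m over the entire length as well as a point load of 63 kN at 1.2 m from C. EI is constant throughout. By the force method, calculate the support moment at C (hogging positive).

Insert a hinge at C; M_C is the redundant, and each span becomes simply supported.
Discontinuity in slope at C on the released structure — sum the simple-span end rotations:
  span AC: triangular load, peak 13.5: 7w₀L³/(360EI) = 124.6/EI
  span CE: UDL 33: wL³/(24EI) = 37.12/EI
  span CE: point load 63 at a = 1.2: Pab(L + b)/(6LEI) = 36.29/EI
  relative rotation θ_0 = (124.6 + 73.41)/EI = 198/EI
A unit hogging moment at C produces rotation L₁/(3EI) + L₂/(3EI) = 3.6/EI.
Slope continuity at C: θ_0 = M_C·3.6/EI, so M_C = 198/3.6 = 55 kN·m (hogging).

M_C = 55 kN·m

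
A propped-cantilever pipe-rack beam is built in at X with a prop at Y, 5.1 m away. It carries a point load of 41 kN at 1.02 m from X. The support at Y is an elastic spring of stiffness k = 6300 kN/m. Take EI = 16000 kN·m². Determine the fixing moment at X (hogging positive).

M_X = 30.75 kN·m

Remove the prop at Y; the released (primary) structure is a cantilever built in at X.
Free-end deflection of the primary structure under the applied loading (downward +):
  point load 41 at a = 1.02: Pa²(3L − a)/(6EI) = 101.5/EI
Tip deflection under a unit load at Y: L³/(3EI) = 44.22/EI.
With EI = 16000 kN·m²: δ_0 = 0.006345 m and δ_{YY} = 0.002764 m/kN.
Compatibility — the spring shortens by R_Y/k under the reaction it provides: δ_0 − R_Y·δ_{YY} = R_Y/k. With 1/k = 0.000159 m/kN, R_Y = δ_0 / (δ_{YY} + 1/k) = 0.006345 / (0.002764 + 0.000159) = 2.171 kN.
Moment equilibrium about X: M_X = Σ(load moments about X) − R_Y·L = 41.82 − 2.171×5.1 = 30.75 kN·m.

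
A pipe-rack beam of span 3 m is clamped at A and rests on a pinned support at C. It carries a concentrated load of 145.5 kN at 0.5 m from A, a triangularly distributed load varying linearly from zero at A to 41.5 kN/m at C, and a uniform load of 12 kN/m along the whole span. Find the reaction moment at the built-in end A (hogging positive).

Take the reaction at C as the redundant and release it; the primary structure is a cantilever fixed at A.
Downward deflection at the released point C due to the loads:
  point load 145.5 at a = 0.5: Pa²(3L − a)/(6EI) = 51.53/EI
  triangular load, peak 41.5 at the free end: 11w₀L⁴/(120EI) = 308.1/EI
  UDL 12: wL⁴/(8EI) = 121.5/EI
  δ_0 = 481.2/EI
Tip deflection under a unit load at C: L³/(3EI) = 9/EI.
Compatibility at C: δ_0 − R_C·δ_{CC} = 0, so R_C = 481.2/9 = 53.46 kN.
Moment equilibrium about A: M_A = Σ(load moments about A) − R_C·L = 251.2 − 53.46×3 = 90.86 kN·m.

M_A = 90.86 kN·m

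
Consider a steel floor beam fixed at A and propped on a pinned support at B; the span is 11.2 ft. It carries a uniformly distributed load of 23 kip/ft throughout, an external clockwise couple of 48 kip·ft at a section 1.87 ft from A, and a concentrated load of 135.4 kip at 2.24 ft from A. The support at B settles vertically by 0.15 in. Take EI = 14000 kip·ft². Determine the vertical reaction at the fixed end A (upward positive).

R_A = 287.2 kip

Release the roller at B. Primary structure: cantilever fixed at A.
Primary-structure tip deflection at B by superposition:
  UDL 23: wL⁴/(8EI) = 45239/EI
  clockwise couple 48 at a = 1.87: M₀a(2L − a)/(2EI) = 921.4/EI
  point load 135.4 at a = 2.24: Pa²(3L − a)/(6EI) = 3551/EI
  δ_0 = 49711/EI
Tip deflection under a unit load at B: L³/(3EI) = 468.3/EI.
With EI = 14000 kip·ft²: δ_0 = 3.5508 ft and δ_{BB} = 0.033451 ft/kip.
Compatibility — the beam at B must follow the support down by 0.0125 ft: δ_0 − R_B·δ_{BB} = 0.0125, so R_B = (3.5508 − 0.0125)/0.033451 = 105.8 kip.
Vertical equilibrium: R_A = ΣP − R_B = 393 − 105.8 = 287.2 kip.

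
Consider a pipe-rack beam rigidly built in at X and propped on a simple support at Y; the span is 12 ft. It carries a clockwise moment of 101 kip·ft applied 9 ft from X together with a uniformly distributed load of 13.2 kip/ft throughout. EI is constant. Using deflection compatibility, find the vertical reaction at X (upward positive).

R_X = 87.16 kip

Release the roller at Y. Primary structure: cantilever fixed at X.
Deflection at Y on the released cantilever, summing each load's contribution:
  clockwise couple 101 at a = 9: M₀a(2L − a)/(2EI) = 6818/EI
  UDL 13.2: wL⁴/(8EI) = 34214/EI
  δ_0 = 41032/EI
Tip deflection under a unit load at Y: L³/(3EI) = 576/EI.
The prop prevents deflection at Y: R_Y = δ_0/δ_{YY} = 41032/576 = 71.24 kip.
Vertical equilibrium: R_X = ΣP − R_Y = 158.4 − 71.24 = 87.16 kip.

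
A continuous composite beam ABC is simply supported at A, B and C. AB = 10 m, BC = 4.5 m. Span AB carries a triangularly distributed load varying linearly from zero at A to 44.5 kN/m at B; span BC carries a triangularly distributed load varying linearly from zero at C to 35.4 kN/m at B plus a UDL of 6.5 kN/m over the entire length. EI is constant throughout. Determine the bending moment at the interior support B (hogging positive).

Release continuity at B by inserting a hinge; the redundant is the internal moment M_B. The primary structure is two simply-supported spans AB and BC.
Discontinuity in slope at B on the released structure — sum the simple-span end rotations:
  span AB: triangular load, peak 44.5: w₀L³/(45EI) = 988.9/EI
  span BC: triangular load, peak 35.4: w₀L³/(45EI) = 71.69/EI
  span BC: UDL 6.5: wL³/(24EI) = 24.68/EI
  relative rotation θ_0 = (988.9 + 96.36)/EI = 1085/EI
A unit hogging moment at B produces rotation L₁/(3EI) + L₂/(3EI) = 4.833/EI.
Compatibility: M_B·(L₁+L₂)/(3EI) = θ_0, giving M_B = 224.5 kN·m (hogging).

M_B = 224.5 kN·m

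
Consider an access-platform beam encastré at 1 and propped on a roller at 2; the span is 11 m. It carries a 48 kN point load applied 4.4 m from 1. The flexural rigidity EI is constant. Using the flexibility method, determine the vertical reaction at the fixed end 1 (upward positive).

Remove the prop at 2; the released (primary) structure is a cantilever built in at 1.
Deflection at 2 on the released cantilever, summing each load's contribution:
  point load 48 at a = 4.4: Pa²(3L − a)/(6EI) = 4430/EI
Tip deflection under a unit load at 2: L³/(3EI) = 443.7/EI.
Compatibility at 2: δ_0 − R_2·δ_{22} = 0, so R_2 = 4430/443.7 = 9.984 kN.
Vertical equilibrium: R_1 = ΣP − R_2 = 48 − 9.984 = 38.02 kN.

R_1 = 38.02 kN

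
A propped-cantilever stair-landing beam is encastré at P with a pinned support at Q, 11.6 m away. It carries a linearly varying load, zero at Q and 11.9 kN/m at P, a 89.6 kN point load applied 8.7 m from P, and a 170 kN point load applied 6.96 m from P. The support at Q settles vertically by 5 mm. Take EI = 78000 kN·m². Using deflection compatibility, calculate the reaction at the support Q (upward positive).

R_Q = 143.2 kN

Choose R_Q as the redundant. The primary structure is the cantilever fixed at P.
Free-end deflection of the primary structure under the applied loading (downward +):
  triangular load, peak 11.9 at the fixed end: w₀L⁴/(30EI) = 7182/EI
  point load 89.6 at a = 8.7: Pa²(3L − a)/(6EI) = 29501/EI
  point load 170 at a = 6.96: Pa²(3L − a)/(6EI) = 38211/EI
  δ_0 = 74894/EI
Flexibility coefficient — unit upward force at Q: δ_{QQ} = L³/(3EI) = 520.3/EI.
With EI = 78000 kN·m²: δ_0 = 0.96018 m and δ_{QQ} = 0.00667 m/kN.
Compatibility — the beam at Q must follow the support down by 0.005 m: δ_0 − R_Q·δ_{QQ} = 0.005, so R_Q = (0.96018 − 0.005)/0.00667 = 143.2 kN.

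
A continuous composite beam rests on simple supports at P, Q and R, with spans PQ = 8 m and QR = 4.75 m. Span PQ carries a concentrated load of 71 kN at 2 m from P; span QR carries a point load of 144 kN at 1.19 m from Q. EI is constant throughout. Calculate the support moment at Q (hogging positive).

Take M_Q as the redundant. Released structure: two simple spans PQ and QR with a hinge at Q.
End slopes at the hinge Q, treating each span as simply supported:
  span PQ: point load 71 at a = 2: Pab(L + a)/(6LEI) = 177.5/EI
  span QR: point load 144 at a = 1.19: Pab(L + b)/(6LEI) = 177.9/EI
  relative rotation θ_0 = (177.5 + 177.9)/EI = 355.4/EI
A unit hogging moment at Q produces rotation L₁/(3EI) + L₂/(3EI) = 4.25/EI.
Slope continuity at Q: θ_0 = M_Q·4.25/EI, so M_Q = 355.4/4.25 = 83.62 kN·m (hogging).

M_Q = 83.62 kN·m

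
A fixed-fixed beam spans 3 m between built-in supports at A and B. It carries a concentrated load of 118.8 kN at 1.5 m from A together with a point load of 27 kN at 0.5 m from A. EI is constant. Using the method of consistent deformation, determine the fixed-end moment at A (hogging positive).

Release both end moments; the primary structure is a simply-supported span AB with redundants M_A and M_B.
Simple-span end rotations at A and B under the given loads:
  at A: point load 118.8 at a = 1.5: Pab(L + b)/(6LEI) = 66.83/EI
  at B: point load 118.8 at a = 1.5: Pab(L + a)/(6LEI) = 66.83/EI
  at A: point load 27 at a = 0.5: Pab(L + b)/(6LEI) = 10.31/EI
  at B: point load 27 at a = 0.5: Pab(L + a)/(6LEI) = 6.562/EI
  θ_A0 = 77.14/EI,  θ_B0 = 73.39/EI
Flexibility coefficients: a unit moment at one end gives L/(3EI) there and L/(6EI) at the far end, so f₁₁ = f₂₂ = 1/EI and f₁₂ = f₂₁ = 0.5/EI.
Compatibility — zero rotation at each built-in end:
  1 M_A + 0.5 M_B = 77.14
  0.5 M_A + 1 M_B = 73.39
Solving the pair gives M_A = 53.92 kN·m and M_B = 46.42 kN·m (hogging).

M_A = 53.92 kN·m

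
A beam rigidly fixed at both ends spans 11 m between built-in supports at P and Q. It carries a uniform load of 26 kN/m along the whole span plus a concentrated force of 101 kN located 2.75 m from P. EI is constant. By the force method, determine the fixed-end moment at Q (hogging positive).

Take the two fixed-end moments M_P, M_Q as redundants; the released structure is the simple span PQ.
On the primary (simply-supported) span, the end slopes from the loading are:
  at P: UDL 26: wL³/(24EI) = 1442/EI
  at Q: UDL 26: wL³/(24EI) = 1442/EI
  at P: point load 101 at a = 2.75: Pab(L + b)/(6LEI) = 668.3/EI
  at Q: point load 101 at a = 2.75: Pab(L + a)/(6LEI) = 477.4/EI
  θ_P0 = 2110/EI,  θ_Q0 = 1919/EI
Flexibility coefficients: a unit moment at one end gives L/(3EI) there and L/(6EI) at the far end, so f₁₁ = f₂₂ = 3.667/EI and f₁₂ = f₂₁ = 1.833/EI.
Compatibility — zero rotation at each built-in end:
  3.667 M_P + 1.833 M_Q = 2110
  1.833 M_P + 3.667 M_Q = 1919
Solving the pair gives M_P = 418.4 kN·m and M_Q = 314.2 kN·m (hogging).

M_Q = 314.2 kN·m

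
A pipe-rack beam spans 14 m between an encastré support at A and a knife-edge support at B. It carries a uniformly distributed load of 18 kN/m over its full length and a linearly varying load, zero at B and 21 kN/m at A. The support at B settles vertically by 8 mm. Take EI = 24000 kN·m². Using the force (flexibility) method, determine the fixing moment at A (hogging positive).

M_A = 718.3 kN·m

Choose R_B as the redundant. The primary structure is the cantilever fixed at A.
Deflection at B on the released cantilever, summing each load's contribution:
  UDL 18: wL⁴/(8EI) = 86436/EI
  triangular load, peak 21 at the fixed end: w₀L⁴/(30EI) = 26891/EI
  δ_0 = 113327/EI
Tip deflection under a unit load at B: L³/(3EI) = 914.7/EI.
With EI = 24000 kN·m²: δ_0 = 4.722 m and δ_{BB} = 0.038111 m/kN.
Compatibility — the beam at B must follow the support down by 0.008 m: δ_0 − R_B·δ_{BB} = 0.008, so R_B = (4.722 − 0.008)/0.038111 = 123.7 kN.
Moment equilibrium about A: M_A = Σ(load moments about A) − R_B·L = 2450 − 123.7×14 = 718.3 kN·m.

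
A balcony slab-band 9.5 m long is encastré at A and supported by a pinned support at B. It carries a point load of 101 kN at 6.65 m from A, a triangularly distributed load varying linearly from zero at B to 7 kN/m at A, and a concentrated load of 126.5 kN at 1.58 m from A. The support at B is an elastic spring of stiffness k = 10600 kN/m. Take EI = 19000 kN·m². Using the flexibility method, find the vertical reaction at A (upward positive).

R_A = 192.7 kN

Take the reaction at B as the redundant and release it; the primary structure is a cantilever fixed at A.
Free-end deflection of the primary structure under the applied loading (downward +):
  point load 101 at a = 6.65: Pa²(3L − a)/(6EI) = 16265/EI
  triangular load, peak 7 at the fixed end: w₀L⁴/(30EI) = 1901/EI
  point load 126.5 at a = 1.58: Pa²(3L − a)/(6EI) = 1417/EI
  δ_0 = 19583/EI
Tip deflection under a unit load at B: L³/(3EI) = 285.8/EI.
With EI = 19000 kN·m²: δ_0 = 1.0307 m and δ_{BB} = 0.015042 m/kN.
Compatibility — the spring shortens by R_B/k under the reaction it provides: δ_0 − R_B·δ_{BB} = R_B/k. With 1/k = 0.000094 m/kN, R_B = δ_0 / (δ_{BB} + 1/k) = 1.0307 / (0.015042 + 0.000094) = 68.09 kN.
Vertical equilibrium: R_A = ΣP − R_B = 260.8 − 68.09 = 192.7 kN.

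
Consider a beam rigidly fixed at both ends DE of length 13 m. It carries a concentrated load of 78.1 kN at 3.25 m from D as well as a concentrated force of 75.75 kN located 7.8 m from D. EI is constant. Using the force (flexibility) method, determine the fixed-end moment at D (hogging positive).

Release both end moments; the primary structure is a simply-supported span DE with redundants M_D and M_E.
Simple-span end rotations at D and E under the given loads:
  at D: point load 78.1 at a = 3.25: Pab(L + b)/(6LEI) = 721.8/EI
  at E: point load 78.1 at a = 3.25: Pab(L + a)/(6LEI) = 515.6/EI
  at D: point load 75.75 at a = 7.8: Pab(L + b)/(6LEI) = 716.9/EI
  at E: point load 75.75 at a = 7.8: Pab(L + a)/(6LEI) = 819.3/EI
  θ_D0 = 1439/EI,  θ_E0 = 1335/EI
Flexibility coefficients: a unit moment at one end gives L/(3EI) there and L/(6EI) at the far end, so f₁₁ = f₂₂ = 4.333/EI and f₁₂ = f₂₁ = 2.167/EI.
Compatibility — zero rotation at each built-in end:
  4.333 M_D + 2.167 M_E = 1439
  2.167 M_D + 4.333 M_E = 1335
Solving the pair gives M_D = 237.3 kN·m and M_E = 189.4 kN·m (hogging).

M_D = 237.3 kN·m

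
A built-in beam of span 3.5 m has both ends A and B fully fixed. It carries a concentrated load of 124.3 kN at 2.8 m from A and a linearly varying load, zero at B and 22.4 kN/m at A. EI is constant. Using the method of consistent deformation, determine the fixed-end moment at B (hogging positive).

Take the two fixed-end moments M_A, M_B as redundants; the released structure is the simple span AB.
End rotations of the released simple span under the applied load (×1/EI):
  at A: point load 124.3 at a = 2.8: Pab(L + b)/(6LEI) = 48.73/EI
  at B: point load 124.3 at a = 2.8: Pab(L + a)/(6LEI) = 73.09/EI
  at A: triangular load, peak 22.4: w₀L³/(45EI) = 21.34/EI
  at B: triangular load, peak 22.4: 7w₀L³/(360EI) = 18.67/EI
  θ_A0 = 70.07/EI,  θ_B0 = 91.76/EI
Flexibility coefficients: a unit moment at one end gives L/(3EI) there and L/(6EI) at the far end, so f₁₁ = f₂₂ = 1.167/EI and f₁₂ = f₂₁ = 0.5833/EI.
Compatibility — zero rotation at each built-in end:
  1.167 M_A + 0.5833 M_B = 70.07
  0.5833 M_A + 1.167 M_B = 91.76
Solving the pair gives M_A = 27.64 kN·m and M_B = 64.83 kN·m (hogging).

M_B = 64.83 kN·m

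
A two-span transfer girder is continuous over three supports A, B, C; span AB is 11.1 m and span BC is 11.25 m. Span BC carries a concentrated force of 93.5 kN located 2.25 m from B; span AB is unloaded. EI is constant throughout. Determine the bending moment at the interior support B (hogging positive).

M_B = 76.24 kN·m

Insert a hinge at B; M_B is the redundant, and each span becomes simply supported.
Rotations at B on the released spans (each span's end-slope, ×1/EI):
  span BC: point load 93.5 at a = 2.25: Pab(L + b)/(6LEI) = 568/EI
  relative rotation θ_0 = (0 + 568)/EI = 568/EI
A unit hogging moment at B produces rotation L₁/(3EI) + L₂/(3EI) = 7.45/EI.
Compatibility: M_B·(L₁+L₂)/(3EI) = θ_0, giving M_B = 76.24 kN·m (hogging).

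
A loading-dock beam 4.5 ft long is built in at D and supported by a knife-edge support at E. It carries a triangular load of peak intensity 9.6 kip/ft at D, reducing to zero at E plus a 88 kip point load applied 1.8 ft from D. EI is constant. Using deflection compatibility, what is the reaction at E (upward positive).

Release the roller at E. Primary structure: cantilever fixed at D.
Downward deflection at the released point E due to the loads:
  triangular load, peak 9.6 at the fixed end: w₀L⁴/(30EI) = 131.2/EI
  point load 88 at a = 1.8: Pa²(3L − a)/(6EI) = 556/EI
  δ_0 = 687.2/EI
Flexibility coefficient — unit upward force at E: δ_{EE} = L³/(3EI) = 30.38/EI.
The prop prevents deflection at E: R_E = δ_0/δ_{EE} = 687.2/30.38 = 22.62 kip.

R_E = 22.62 kip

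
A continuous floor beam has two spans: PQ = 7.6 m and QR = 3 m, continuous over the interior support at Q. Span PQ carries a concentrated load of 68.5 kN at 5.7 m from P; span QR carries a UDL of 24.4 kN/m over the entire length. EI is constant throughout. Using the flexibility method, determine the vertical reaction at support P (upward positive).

R_P = 8.045 kN

Release continuity at Q by inserting a hinge; the redundant is the internal moment M_Q. The primary structure is two simply-supported spans PQ and QR.
Rotations at Q on the released spans (each span's end-slope, ×1/EI):
  span PQ: point load 68.5 at a = 5.7: Pab(L + a)/(6LEI) = 216.4/EI
  span QR: UDL 24.4: wL³/(24EI) = 27.45/EI
  relative rotation θ_0 = (216.4 + 27.45)/EI = 243.8/EI
A unit hogging moment at Q produces rotation L₁/(3EI) + L₂/(3EI) = 3.533/EI.
Slope continuity at Q: θ_0 = M_Q·3.533/EI, so M_Q = 243.8/3.533 = 69.01 kN·m (hogging).
Span PQ, ΣM about P with M_Q applied at Q: R_Q^{PQ}·7.6 = 390.4 + 69.01, so R_Q^{PQ} = 60.45 kN and R_P = 68.5 − 60.45 = 8.045 kN.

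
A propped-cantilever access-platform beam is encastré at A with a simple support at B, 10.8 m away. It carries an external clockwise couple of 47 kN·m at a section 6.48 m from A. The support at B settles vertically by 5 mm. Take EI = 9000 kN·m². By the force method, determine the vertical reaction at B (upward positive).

Take the reaction at B as the redundant and release it; the primary structure is a cantilever fixed at A.
Free-end deflection of the primary structure under the applied loading (downward +):
  clockwise couple 47 at a = 6.48: M₀a(2L − a)/(2EI) = 2302/EI
Tip deflection under a unit load at B: L³/(3EI) = 419.9/EI.
With EI = 9000 kN·m²: δ_0 = 0.25583 m and δ_{BB} = 0.046656 m/kN.
Compatibility — the beam at B must follow the support down by 0.005 m: δ_0 − R_B·δ_{BB} = 0.005, so R_B = (0.25583 − 0.005)/0.046656 = 5.376 kN.

R_B = 5.376 kN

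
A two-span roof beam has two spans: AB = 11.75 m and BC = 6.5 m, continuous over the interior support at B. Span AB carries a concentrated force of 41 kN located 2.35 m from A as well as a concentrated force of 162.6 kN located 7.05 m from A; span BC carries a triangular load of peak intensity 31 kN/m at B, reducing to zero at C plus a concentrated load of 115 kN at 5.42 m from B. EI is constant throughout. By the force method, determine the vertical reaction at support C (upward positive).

Insert a hinge at B; M_B is the redundant, and each span becomes simply supported.
Discontinuity in slope at B on the released structure — sum the simple-span end rotations:
  span AB: point load 41 at a = 2.35: Pab(L + a)/(6LEI) = 181.1/EI
  span AB: point load 162.6 at a = 7.05: Pab(L + a)/(6LEI) = 1437/EI
  span BC: triangular load, peak 31: w₀L³/(45EI) = 189.2/EI
  span BC: point load 115 at a = 5.42: Pab(L + b)/(6LEI) = 130.8/EI
  relative rotation θ_0 = (1618 + 320)/EI = 1938/EI
A unit hogging moment at B produces rotation L₁/(3EI) + L₂/(3EI) = 6.083/EI.
Slope continuity at B: θ_0 = M_B·6.083/EI, so M_B = 1938/6.083 = 318.6 kN·m (hogging).
Span BC, ΣM about C: R_B^{BC}·6.5 = 560.8 + 318.6, so R_B^{BC} = 135.3 kN and R_C = 215.8 − 135.3 = 80.47 kN.

R_C = 80.47 kN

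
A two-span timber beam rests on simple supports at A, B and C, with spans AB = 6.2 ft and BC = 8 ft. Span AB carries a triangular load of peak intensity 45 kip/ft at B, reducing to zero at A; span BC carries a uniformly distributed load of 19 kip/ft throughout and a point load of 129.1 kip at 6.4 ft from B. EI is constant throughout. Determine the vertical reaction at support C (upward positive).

Take M_B as the redundant. Released structure: two simple spans AB and BC with a hinge at B.
Rotations at B on the released spans (each span's end-slope, ×1/EI):
  span AB: triangular load, peak 45: w₀L³/(45EI) = 238.3/EI
  span BC: UDL 19: wL³/(24EI) = 405.3/EI
  span BC: point load 129.1 at a = 6.4: Pab(L + b)/(6LEI) = 264.4/EI
  relative rotation θ_0 = (238.3 + 669.7)/EI = 908.1/EI
A unit hogging moment at B produces rotation L₁/(3EI) + L₂/(3EI) = 4.733/EI.
Slope continuity at B: θ_0 = M_B·4.733/EI, so M_B = 908.1/4.733 = 191.8 kip·ft (hogging).
Span BC, ΣM about C: R_B^{BC}·8 = 814.6 + 191.8, so R_B^{BC} = 125.8 kip and R_C = 281.1 − 125.8 = 155.3 kip.

R_C = 155.3 kip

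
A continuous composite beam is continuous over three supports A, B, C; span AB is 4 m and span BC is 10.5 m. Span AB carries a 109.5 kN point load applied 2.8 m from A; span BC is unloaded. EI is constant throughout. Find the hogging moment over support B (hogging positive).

Take M_B as the redundant. Released structure: two simple spans AB and BC with a hinge at B.
Discontinuity in slope at B on the released structure — sum the simple-span end rotations:
  span AB: point load 109.5 at a = 2.8: Pab(L + a)/(6LEI) = 104.2/EI
  relative rotation θ_0 = (104.2 + 0)/EI = 104.2/EI
A unit hogging moment at B produces rotation L₁/(3EI) + L₂/(3EI) = 4.833/EI.
Slope continuity at B: θ_0 = M_B·4.833/EI, so M_B = 104.2/4.833 = 21.57 kN·m (hogging).

M_B = 21.57 kN·m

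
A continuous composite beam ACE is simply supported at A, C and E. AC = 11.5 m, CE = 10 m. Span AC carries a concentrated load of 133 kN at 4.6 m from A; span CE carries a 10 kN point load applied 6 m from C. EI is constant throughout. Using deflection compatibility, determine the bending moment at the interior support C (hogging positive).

M_C = 145.3 kN·m

Insert a hinge at C; M_C is the redundant, and each span becomes simply supported.
End slopes at the hinge C, treating each span as simply supported:
  span AC: point load 133 at a = 4.6: Pab(L + a)/(6LEI) = 985/EI
  span CE: point load 10 at a = 6: Pab(L + b)/(6LEI) = 56/EI
  relative rotation θ_0 = (985 + 56)/EI = 1041/EI
A unit hogging moment at C produces rotation L₁/(3EI) + L₂/(3EI) = 7.167/EI.
Compatibility: M_C·(L₁+L₂)/(3EI) = θ_0, giving M_C = 145.3 kN·m (hogging).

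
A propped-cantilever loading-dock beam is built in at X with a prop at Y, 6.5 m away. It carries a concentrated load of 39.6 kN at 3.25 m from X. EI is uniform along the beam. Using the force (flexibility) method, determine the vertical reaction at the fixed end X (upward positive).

Release the roller at Y. Primary structure: cantilever fixed at X.
Free-end deflection of the primary structure under the applied loading (downward +):
  point load 39.6 at a = 3.25: Pa²(3L − a)/(6EI) = 1133/EI
Flexibility coefficient — unit upward force at Y: δ_{YY} = L³/(3EI) = 91.54/EI.
The prop prevents deflection at Y: R_Y = δ_0/δ_{YY} = 1133/91.54 = 12.38 kN.
Vertical equilibrium: R_X = ΣP − R_Y = 39.6 − 12.38 = 27.23 kN.

R_X = 27.23 kN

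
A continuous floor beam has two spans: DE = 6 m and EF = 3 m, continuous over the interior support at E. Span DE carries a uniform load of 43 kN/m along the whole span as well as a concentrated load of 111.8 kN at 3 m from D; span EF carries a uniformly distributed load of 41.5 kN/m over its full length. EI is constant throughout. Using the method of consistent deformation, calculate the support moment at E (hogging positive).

Take M_E as the redundant. Released structure: two simple spans DE and EF with a hinge at E.
Discontinuity in slope at E on the released structure — sum the simple-span end rotations:
  span DE: UDL 43: wL³/(24EI) = 387/EI
  span DE: point load 111.8 at a = 3: Pab(L + a)/(6LEI) = 251.6/EI
  span EF: UDL 41.5: wL³/(24EI) = 46.69/EI
  relative rotation θ_0 = (638.5 + 46.69)/EI = 685.2/EI
A unit hogging moment at E produces rotation L₁/(3EI) + L₂/(3EI) = 3/EI.
Slope continuity at E: θ_0 = M_E·3/EI, so M_E = 685.2/3 = 228.4 kN·m (hogging).

M_E = 228.4 kN·m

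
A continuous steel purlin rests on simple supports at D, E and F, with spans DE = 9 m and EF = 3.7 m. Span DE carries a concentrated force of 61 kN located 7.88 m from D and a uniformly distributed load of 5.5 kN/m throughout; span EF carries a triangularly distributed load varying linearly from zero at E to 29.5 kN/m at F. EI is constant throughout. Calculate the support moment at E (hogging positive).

M_E = 86.08 kN·m

Insert a hinge at E; M_E is the redundant, and each span becomes simply supported.
End slopes at the hinge E, treating each span as simply supported:
  span DE: point load 61 at a = 7.88: Pab(L + a)/(6LEI) = 168.3/EI
  span DE: UDL 5.5: wL³/(24EI) = 167.1/EI
  span EF: triangular load, peak 29.5: 7w₀L³/(360EI) = 29.06/EI
  relative rotation θ_0 = (335.4 + 29.06)/EI = 364.4/EI
A unit hogging moment at E produces rotation L₁/(3EI) + L₂/(3EI) = 4.233/EI.
Slope continuity at E: θ_0 = M_E·4.233/EI, so M_E = 364.4/4.233 = 86.08 kN·m (hogging).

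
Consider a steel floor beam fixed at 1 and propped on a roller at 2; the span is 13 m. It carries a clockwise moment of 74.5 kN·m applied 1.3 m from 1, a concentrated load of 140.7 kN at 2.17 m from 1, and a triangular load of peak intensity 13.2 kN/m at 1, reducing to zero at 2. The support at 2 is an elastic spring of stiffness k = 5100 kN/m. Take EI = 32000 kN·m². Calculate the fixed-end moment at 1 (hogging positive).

M_1 = 437.8 kN·m

Release the roller at 2. Primary structure: cantilever fixed at 1.
Deflection at 2 on the released cantilever, summing each load's contribution:
  clockwise couple 74.5 at a = 1.3: M₀a(2L − a)/(2EI) = 1196/EI
  point load 140.7 at a = 2.17: Pa²(3L − a)/(6EI) = 4067/EI
  triangular load, peak 13.2 at the fixed end: w₀L⁴/(30EI) = 12567/EI
  δ_0 = 17830/EI
Flexibility coefficient — unit upward force at 2: δ_{22} = L³/(3EI) = 732.3/EI.
With EI = 32000 kN·m²: δ_0 = 0.55718 m and δ_{22} = 0.022885 m/kN.
Compatibility — the spring shortens by R_2/k under the reaction it provides: δ_0 − R_2·δ_{22} = R_2/k. With 1/k = 0.000196 m/kN, R_2 = δ_0 / (δ_{22} + 1/k) = 0.55718 / (0.022885 + 0.000196) = 24.14 kN.
Moment equilibrium about 1: M_1 = Σ(load moments about 1) − R_2·L = 751.6 − 24.14×13 = 437.8 kN·m.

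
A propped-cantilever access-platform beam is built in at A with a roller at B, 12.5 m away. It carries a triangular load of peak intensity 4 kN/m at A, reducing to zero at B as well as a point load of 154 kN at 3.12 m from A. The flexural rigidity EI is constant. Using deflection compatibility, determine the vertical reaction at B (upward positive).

Remove the prop at B; the released (primary) structure is a cantilever built in at A.
Free-end deflection of the primary structure under the applied loading (downward +):
  triangular load, peak 4 at the fixed end: w₀L⁴/(30EI) = 3255/EI
  point load 154 at a = 3.12: Pa²(3L − a)/(6EI) = 8590/EI
  δ_0 = 11845/EI
Tip deflection under a unit load at B: L³/(3EI) = 651/EI.
Compatibility at B: δ_0 − R_B·δ_{BB} = 0, so R_B = 11845/651 = 18.19 kN.

R_B = 18.19 kN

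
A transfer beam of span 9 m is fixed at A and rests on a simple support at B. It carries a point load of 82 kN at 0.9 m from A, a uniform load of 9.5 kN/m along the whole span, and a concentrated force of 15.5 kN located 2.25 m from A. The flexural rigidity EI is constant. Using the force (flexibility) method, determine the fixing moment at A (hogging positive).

Take the reaction at B as the redundant and release it; the primary structure is a cantilever fixed at A.
Deflection at B on the released cantilever, summing each load's contribution:
  point load 82 at a = 0.9: Pa²(3L − a)/(6EI) = 288.9/EI
  UDL 9.5: wL⁴/(8EI) = 7791/EI
  point load 15.5 at a = 2.25: Pa²(3L − a)/(6EI) = 323.7/EI
  δ_0 = 8404/EI
Flexibility coefficient — unit upward force at B: δ_{BB} = L³/(3EI) = 243/EI.
Compatibility at B: δ_0 − R_B·δ_{BB} = 0, so R_B = 8404/243 = 34.58 kN.
Moment equilibrium about A: M_A = Σ(load moments about A) − R_B·L = 493.4 − 34.58×9 = 182.2 kN·m.

M_A = 182.2 kN·m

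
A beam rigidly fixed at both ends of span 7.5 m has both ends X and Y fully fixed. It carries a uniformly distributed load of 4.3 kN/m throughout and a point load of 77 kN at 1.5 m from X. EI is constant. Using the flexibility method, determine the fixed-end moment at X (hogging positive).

Take the two fixed-end moments M_X, M_Y as redundants; the released structure is the simple span XY.
On the primary (simply-supported) span, the end slopes from the loading are:
  at X: UDL 4.3: wL³/(24EI) = 75.59/EI
  at Y: UDL 4.3: wL³/(24EI) = 75.59/EI
  at X: point load 77 at a = 1.5: Pab(L + b)/(6LEI) = 207.9/EI
  at Y: point load 77 at a = 1.5: Pab(L + a)/(6LEI) = 138.6/EI
  θ_X0 = 283.5/EI,  θ_Y0 = 214.2/EI
Flexibility coefficients: a unit moment at one end gives L/(3EI) there and L/(6EI) at the far end, so f₁₁ = f₂₂ = 2.5/EI and f₁₂ = f₂₁ = 1.25/EI.
Compatibility — zero rotation at each built-in end:
  2.5 M_X + 1.25 M_Y = 283.5
  1.25 M_X + 2.5 M_Y = 214.2
Solving the pair gives M_X = 94.08 kN·m and M_Y = 38.64 kN·m (hogging).

M_X = 94.08 kN·m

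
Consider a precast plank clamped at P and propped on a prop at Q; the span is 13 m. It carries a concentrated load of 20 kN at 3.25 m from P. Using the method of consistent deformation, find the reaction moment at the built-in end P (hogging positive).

M_P = 42.66 kN·m

Release the roller at Q. Primary structure: cantilever fixed at P.
Deflection at Q on the released cantilever, summing each load's contribution:
  point load 20 at a = 3.25: Pa²(3L − a)/(6EI) = 1259/EI
Flexibility coefficient — unit upward force at Q: δ_{QQ} = L³/(3EI) = 732.3/EI.
The prop prevents deflection at Q: R_Q = δ_0/δ_{QQ} = 1259/732.3 = 1.719 kN.
Moment equilibrium about P: M_P = Σ(load moments about P) − R_Q·L = 65 − 1.719×13 = 42.66 kN·m.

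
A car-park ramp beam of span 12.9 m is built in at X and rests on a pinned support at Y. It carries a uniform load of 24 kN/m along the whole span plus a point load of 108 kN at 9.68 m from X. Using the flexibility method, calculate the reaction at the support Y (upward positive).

R_Y = 184.5 kN

Remove the prop at Y; the released (primary) structure is a cantilever built in at X.
Primary-structure tip deflection at Y by superposition:
  UDL 24: wL⁴/(8EI) = 83077/EI
  point load 108 at a = 9.68: Pa²(3L − a)/(6EI) = 48946/EI
  δ_0 = 132023/EI
Tip deflection under a unit load at Y: L³/(3EI) = 715.6/EI.
Compatibility at Y: δ_0 − R_Y·δ_{YY} = 0, so R_Y = 132023/715.6 = 184.5 kN.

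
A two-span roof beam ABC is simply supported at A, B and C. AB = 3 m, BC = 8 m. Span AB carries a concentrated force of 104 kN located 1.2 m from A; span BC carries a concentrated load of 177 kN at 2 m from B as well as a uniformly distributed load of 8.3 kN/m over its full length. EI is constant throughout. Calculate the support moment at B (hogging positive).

Take M_B as the redundant. Released structure: two simple spans AB and BC with a hinge at B.
End slopes at the hinge B, treating each span as simply supported:
  span AB: point load 104 at a = 1.2: Pab(L + a)/(6LEI) = 52.42/EI
  span BC: point load 177 at a = 2: Pab(L + b)/(6LEI) = 619.5/EI
  span BC: UDL 8.3: wL³/(24EI) = 177.1/EI
  relative rotation θ_0 = (52.42 + 796.6)/EI = 849/EI
A unit hogging moment at B produces rotation L₁/(3EI) + L₂/(3EI) = 3.667/EI.
Compatibility: M_B·(L₁+L₂)/(3EI) = θ_0, giving M_B = 231.5 kN·m (hogging).

M_B = 231.5 kN·m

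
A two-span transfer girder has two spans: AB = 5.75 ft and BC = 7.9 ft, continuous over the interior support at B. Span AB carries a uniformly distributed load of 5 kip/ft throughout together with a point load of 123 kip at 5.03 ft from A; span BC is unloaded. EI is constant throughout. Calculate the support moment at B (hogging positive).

M_B = 39.3 kip·ft

Take M_B as the redundant. Released structure: two simple spans AB and BC with a hinge at B.
Discontinuity in slope at B on the released structure — sum the simple-span end rotations:
  span AB: UDL 5: wL³/(24EI) = 39.61/EI
  span AB: point load 123 at a = 5.03: Pab(L + a)/(6LEI) = 139.2/EI
  relative rotation θ_0 = (178.8 + 0)/EI = 178.8/EI
A unit hogging moment at B produces rotation L₁/(3EI) + L₂/(3EI) = 4.55/EI.
Slope continuity at B: θ_0 = M_B·4.55/EI, so M_B = 178.8/4.55 = 39.3 kip·ft (hogging).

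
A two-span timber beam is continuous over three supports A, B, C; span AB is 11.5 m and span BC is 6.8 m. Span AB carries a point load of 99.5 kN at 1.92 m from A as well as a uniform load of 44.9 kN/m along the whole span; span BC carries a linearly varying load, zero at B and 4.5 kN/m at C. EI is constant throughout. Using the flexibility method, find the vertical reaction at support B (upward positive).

Release continuity at B by inserting a hinge; the redundant is the internal moment M_B. The primary structure is two simply-supported spans AB and BC.
Discontinuity in slope at B on the released structure — sum the simple-span end rotations:
  span AB: point load 99.5 at a = 1.92: Pab(L + a)/(6LEI) = 356/EI
  span AB: UDL 44.9: wL³/(24EI) = 2845/EI
  span BC: triangular load, peak 4.5: 7w₀L³/(360EI) = 27.51/EI
  relative rotation θ_0 = (3201 + 27.51)/EI = 3229/EI
A unit hogging moment at B produces rotation L₁/(3EI) + L₂/(3EI) = 6.1/EI.
Slope continuity at B: θ_0 = M_B·6.1/EI, so M_B = 3229/6.1 = 529.3 kN·m (hogging).
Span AB, ΣM about A with M_B applied at B: R_B^{AB}·11.5 = 3160 + 529.3, so R_B^{AB} = 320.8 kN and R_A = 615.9 − 320.8 = 295 kN.
Span BC, ΣM about C: R_B^{BC}·6.8 = 34.68 + 529.3, so R_B^{BC} = 82.94 kN and R_C = 15.3 − 82.94 = -67.64 kN.
R_B = 320.8 + 82.94 = 403.8 kN.

R_B = 403.8 kN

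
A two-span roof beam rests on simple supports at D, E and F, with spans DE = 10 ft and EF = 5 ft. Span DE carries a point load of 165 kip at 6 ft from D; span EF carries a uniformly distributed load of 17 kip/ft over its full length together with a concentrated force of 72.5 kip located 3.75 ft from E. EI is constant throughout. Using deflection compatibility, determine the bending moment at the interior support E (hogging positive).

Release continuity at E by inserting a hinge; the redundant is the internal moment M_E. The primary structure is two simply-supported spans DE and EF.
Rotations at E on the released spans (each span's end-slope, ×1/EI):
  span DE: point load 165 at a = 6: Pab(L + a)/(6LEI) = 1056/EI
  span EF: UDL 17: wL³/(24EI) = 88.54/EI
  span EF: point load 72.5 at a = 3.75: Pab(L + b)/(6LEI) = 70.8/EI
  relative rotation θ_0 = (1056 + 159.3)/EI = 1215/EI
A unit hogging moment at E produces rotation L₁/(3EI) + L₂/(3EI) = 5/EI.
Slope continuity at E: θ_0 = M_E·5/EI, so M_E = 1215/5 = 243.1 kip·ft (hogging).

M_E = 243.1 kip·ft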